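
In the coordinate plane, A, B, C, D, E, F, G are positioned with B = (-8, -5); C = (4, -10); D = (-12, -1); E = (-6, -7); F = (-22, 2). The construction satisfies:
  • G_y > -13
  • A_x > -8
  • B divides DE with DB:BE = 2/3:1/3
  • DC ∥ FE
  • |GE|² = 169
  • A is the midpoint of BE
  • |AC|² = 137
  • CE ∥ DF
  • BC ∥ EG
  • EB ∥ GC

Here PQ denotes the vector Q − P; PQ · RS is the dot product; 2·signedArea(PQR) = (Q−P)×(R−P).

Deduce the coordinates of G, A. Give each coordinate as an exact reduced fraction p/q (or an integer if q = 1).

A = (-7, -6)
G = (6, -12)

1. G_x = 6  [EB ∥ GC ∩ BC ∥ EG]
2. G_y = -12  [EB ∥ GC ∩ BC ∥ EG]
   → G = (6, -12)
3. A_x = -7  [A is the midpoint of BE]
4. A_y = -6  [A is the midpoint of BE]
   → A = (-7, -6)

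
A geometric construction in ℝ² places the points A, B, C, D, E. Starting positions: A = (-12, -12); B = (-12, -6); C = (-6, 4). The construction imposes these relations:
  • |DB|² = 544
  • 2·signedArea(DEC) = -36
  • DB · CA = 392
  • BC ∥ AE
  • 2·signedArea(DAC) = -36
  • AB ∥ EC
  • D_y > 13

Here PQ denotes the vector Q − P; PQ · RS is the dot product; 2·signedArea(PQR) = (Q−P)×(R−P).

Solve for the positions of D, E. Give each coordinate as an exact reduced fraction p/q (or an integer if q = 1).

D = (0, 14)
E = (-6, -2)

1. D_x = 0  [2·signedArea(DAC) = -36 ∩ DB · CA = 392]
2. D_y = 14  [2·signedArea(DAC) = -36 ∩ DB · CA = 392]
   → D = (0, 14)
3. E_x = -6  [AB ∥ EC ∩ BC ∥ AE]
4. E_y = -2  [AB ∥ EC ∩ BC ∥ AE]
   → E = (-6, -2)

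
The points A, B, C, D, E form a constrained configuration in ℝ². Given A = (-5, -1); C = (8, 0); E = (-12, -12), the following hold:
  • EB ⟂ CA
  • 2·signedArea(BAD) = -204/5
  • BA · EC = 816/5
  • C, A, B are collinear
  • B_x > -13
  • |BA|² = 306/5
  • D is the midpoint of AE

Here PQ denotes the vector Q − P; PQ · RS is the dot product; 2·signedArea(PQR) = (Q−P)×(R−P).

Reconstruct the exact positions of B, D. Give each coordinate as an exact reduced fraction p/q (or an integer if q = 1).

B = (-64/5, -8/5)
D = (-17/2, -13/2)

1. B_x = -64/5  [C, A, B are collinear ∩ EB ⟂ CA]
2. B_y = -8/5  [C, A, B are collinear ∩ EB ⟂ CA]
   → B = (-64/5, -8/5)
3. D_x = -17/2  [D is the midpoint of AE]
4. D_y = -13/2  [D is the midpoint of AE]
   → D = (-17/2, -13/2)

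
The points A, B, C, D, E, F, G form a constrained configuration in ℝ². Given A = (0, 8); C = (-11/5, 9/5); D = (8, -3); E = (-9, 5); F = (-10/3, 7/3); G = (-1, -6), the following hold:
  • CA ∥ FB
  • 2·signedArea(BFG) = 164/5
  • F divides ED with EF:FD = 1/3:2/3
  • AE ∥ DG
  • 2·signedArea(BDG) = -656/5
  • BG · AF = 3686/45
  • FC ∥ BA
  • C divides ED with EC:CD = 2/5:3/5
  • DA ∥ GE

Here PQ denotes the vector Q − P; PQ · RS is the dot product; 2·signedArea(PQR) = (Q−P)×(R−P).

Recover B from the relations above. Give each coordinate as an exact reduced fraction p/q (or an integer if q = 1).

1. B_x = -17/15  [FC ∥ BA ∩ CA ∥ FB]
2. B_y = 128/15  [FC ∥ BA ∩ CA ∥ FB]
   → B = (-17/15, 128/15)

B = (-17/15, 128/15)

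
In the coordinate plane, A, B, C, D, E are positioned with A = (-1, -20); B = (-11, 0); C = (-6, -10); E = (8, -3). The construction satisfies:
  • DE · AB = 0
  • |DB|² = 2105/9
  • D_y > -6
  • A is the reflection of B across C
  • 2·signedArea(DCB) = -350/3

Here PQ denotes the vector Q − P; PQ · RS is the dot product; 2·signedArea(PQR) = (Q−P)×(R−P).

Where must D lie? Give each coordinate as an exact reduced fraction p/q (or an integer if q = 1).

D = (10/3, -16/3)

1. D_x = 10/3  [DE · AB = 0 ∩ 2·signedArea(DCB) = -350/3]
2. D_y = -16/3  [DE · AB = 0 ∩ 2·signedArea(DCB) = -350/3]
   → D = (10/3, -16/3)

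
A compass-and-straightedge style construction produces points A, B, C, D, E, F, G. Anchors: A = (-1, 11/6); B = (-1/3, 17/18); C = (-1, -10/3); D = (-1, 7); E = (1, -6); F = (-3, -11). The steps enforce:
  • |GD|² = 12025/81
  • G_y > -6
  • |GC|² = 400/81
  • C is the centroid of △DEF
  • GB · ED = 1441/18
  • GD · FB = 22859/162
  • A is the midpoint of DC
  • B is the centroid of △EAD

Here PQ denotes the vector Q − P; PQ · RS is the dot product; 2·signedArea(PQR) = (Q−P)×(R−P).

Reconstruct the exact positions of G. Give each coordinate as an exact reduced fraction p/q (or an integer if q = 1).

G = (1/3, -46/9)

1. G_x = 1/3  [GD · FB = 22859/162 ∩ GB · ED = 1441/18]
2. G_y = -46/9  [GD · FB = 22859/162 ∩ GB · ED = 1441/18]
   → G = (1/3, -46/9)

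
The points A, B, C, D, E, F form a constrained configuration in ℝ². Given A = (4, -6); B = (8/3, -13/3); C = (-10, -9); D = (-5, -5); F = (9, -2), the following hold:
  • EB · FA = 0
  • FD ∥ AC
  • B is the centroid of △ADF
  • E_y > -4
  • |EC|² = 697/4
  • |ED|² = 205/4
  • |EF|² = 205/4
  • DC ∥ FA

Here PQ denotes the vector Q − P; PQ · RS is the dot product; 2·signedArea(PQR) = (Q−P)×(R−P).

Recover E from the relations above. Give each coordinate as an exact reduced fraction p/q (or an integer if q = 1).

E = (2, -7/2)

1. E_x = 2  [line 5·x + 4·y + 4 = 0 ∩ |EF|² = 205/4]
2. E_y = -7/2  [line 5·x + 4·y + 4 = 0 ∩ |EF|² = 205/4]
   → E = (2, -7/2)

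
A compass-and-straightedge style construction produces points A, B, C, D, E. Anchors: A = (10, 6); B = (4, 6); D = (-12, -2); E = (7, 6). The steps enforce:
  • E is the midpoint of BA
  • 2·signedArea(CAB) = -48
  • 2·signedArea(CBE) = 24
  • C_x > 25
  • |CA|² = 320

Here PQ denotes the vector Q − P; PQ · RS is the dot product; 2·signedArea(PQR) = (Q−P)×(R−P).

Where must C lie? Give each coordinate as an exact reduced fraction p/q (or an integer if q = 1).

1. C_y = 14  [2·signedArea(CBE) = 24]
2. C_x = 26  [|CA|² = 320]
   → C = (26, 14)

C = (26, 14)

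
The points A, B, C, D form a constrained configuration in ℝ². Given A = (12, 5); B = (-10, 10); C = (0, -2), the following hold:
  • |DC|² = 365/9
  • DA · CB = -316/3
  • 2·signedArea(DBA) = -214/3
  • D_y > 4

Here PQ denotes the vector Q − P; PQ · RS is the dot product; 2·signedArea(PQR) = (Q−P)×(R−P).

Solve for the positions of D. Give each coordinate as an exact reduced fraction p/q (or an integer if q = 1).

1. D_x = 2/3  [2·signedArea(DBA) = -214/3 ∩ DA · CB = -316/3]
2. D_y = 13/3  [2·signedArea(DBA) = -214/3 ∩ DA · CB = -316/3]
   → D = (2/3, 13/3)

D = (2/3, 13/3)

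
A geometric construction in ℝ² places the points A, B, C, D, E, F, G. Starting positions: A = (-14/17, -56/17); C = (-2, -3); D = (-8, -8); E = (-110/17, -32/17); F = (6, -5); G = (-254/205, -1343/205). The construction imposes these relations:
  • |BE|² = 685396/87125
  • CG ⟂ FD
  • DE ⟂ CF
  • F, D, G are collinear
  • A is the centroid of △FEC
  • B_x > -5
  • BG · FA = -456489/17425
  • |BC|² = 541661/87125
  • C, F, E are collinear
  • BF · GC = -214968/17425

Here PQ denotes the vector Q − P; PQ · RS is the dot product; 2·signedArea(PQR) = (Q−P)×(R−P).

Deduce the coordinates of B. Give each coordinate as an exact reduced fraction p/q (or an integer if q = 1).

B = (-76286/17425, -65342/17425)

1. B_x = -76286/17425  [BG · FA = -456489/17425 ∩ BF · GC = -214968/17425]
2. B_y = -65342/17425  [BG · FA = -456489/17425 ∩ BF · GC = -214968/17425]
   → B = (-76286/17425, -65342/17425)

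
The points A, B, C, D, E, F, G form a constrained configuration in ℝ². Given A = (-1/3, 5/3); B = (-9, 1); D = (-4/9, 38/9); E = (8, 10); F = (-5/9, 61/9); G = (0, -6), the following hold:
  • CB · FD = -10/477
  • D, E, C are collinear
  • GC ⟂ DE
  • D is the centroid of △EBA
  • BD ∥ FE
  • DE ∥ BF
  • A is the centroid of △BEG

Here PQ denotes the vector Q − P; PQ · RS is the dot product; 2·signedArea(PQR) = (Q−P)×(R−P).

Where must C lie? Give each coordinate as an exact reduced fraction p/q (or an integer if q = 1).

C = (-260/53, 62/53)

1. C_x = -260/53  [D, E, C are collinear ∩ GC ⟂ DE]
2. C_y = 62/53  [D, E, C are collinear ∩ GC ⟂ DE]
   → C = (-260/53, 62/53)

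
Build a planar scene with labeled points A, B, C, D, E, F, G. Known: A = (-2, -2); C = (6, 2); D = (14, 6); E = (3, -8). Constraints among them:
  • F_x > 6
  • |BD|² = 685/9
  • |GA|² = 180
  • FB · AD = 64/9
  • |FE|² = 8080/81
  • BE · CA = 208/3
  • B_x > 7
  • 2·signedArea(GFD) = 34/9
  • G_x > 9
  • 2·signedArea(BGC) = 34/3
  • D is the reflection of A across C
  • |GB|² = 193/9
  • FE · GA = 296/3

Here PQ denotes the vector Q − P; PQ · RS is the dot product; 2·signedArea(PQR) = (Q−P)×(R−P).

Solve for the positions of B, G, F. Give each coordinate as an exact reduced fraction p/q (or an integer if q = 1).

B = (23/3, 0)
F = (59/9, 4/3)
G = (10, 4)

1. B_x = 23/3  [line 8·x + 4·y + -184/3 = 0 ∩ |BD|² = 685/9]
2. B_y = 0  [line 8·x + 4·y + -184/3 = 0 ∩ |BD|² = 685/9]
   → B = (23/3, 0)
3. G_x = 10  [line 2·x + 5/3·y + -80/3 = 0 ∩ |GA|² = 180]
4. G_y = 4  [line 2·x + 5/3·y + -80/3 = 0 ∩ |GA|² = 180]
   → G = (10, 4)
5. F_x = 59/9  [2·signedArea(GFD) = 34/9 ∩ FE · GA = 296/3]
6. F_y = 4/3  [2·signedArea(GFD) = 34/9 ∩ FE · GA = 296/3]
   → F = (59/9, 4/3)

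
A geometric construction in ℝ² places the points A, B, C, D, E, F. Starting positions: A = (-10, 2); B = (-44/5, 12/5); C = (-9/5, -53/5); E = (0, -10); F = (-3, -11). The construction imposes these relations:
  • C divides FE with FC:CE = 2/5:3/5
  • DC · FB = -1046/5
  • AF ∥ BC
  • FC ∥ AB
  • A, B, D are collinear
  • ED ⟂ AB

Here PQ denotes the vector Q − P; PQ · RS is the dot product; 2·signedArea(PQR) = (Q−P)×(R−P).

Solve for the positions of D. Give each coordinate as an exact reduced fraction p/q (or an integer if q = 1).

D = (-23/5, 19/5)

1. D_x = -23/5  [A, B, D are collinear ∩ ED ⟂ AB]
2. D_y = 19/5  [A, B, D are collinear ∩ ED ⟂ AB]
   → D = (-23/5, 19/5)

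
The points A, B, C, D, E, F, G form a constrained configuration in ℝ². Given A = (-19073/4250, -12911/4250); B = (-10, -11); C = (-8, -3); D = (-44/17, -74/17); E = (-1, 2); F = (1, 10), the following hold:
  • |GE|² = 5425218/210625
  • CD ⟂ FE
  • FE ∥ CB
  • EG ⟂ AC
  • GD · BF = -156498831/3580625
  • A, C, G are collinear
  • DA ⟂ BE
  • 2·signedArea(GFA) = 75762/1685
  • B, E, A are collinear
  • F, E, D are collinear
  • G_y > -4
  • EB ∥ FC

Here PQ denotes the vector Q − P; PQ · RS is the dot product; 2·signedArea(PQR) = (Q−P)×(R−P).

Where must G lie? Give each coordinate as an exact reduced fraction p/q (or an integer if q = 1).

1. G_x = -222154/210625  [A, C, G are collinear ∩ EG ⟂ AC]
2. G_y = -647653/210625  [A, C, G are collinear ∩ EG ⟂ AC]
   → G = (-222154/210625, -647653/210625)

G = (-222154/210625, -647653/210625)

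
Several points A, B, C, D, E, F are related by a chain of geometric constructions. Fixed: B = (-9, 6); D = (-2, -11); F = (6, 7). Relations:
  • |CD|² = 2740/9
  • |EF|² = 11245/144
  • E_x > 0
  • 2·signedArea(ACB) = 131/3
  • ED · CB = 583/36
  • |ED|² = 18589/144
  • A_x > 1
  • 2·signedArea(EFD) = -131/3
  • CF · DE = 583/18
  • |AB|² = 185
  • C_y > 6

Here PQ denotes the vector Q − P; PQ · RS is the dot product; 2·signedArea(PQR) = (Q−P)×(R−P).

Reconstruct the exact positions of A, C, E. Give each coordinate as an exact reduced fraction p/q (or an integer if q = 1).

A = (2, -2)
C = (-4, 19/3)
E = (1/2, 1/12)

1. E_x = 1/2  [line 18·x + -8·y + -25/3 = 0 ∩ |ED|² = 18589/144]
2. E_y = 1/12  [line 18·x + -8·y + -25/3 = 0 ∩ |ED|² = 18589/144]
   → E = (1/2, 1/12)
3. C_x = -4  [line -5/2·x + -133/12·y + 2167/36 = 0 ∩ |CD|² = 2740/9]
4. C_y = 19/3  [line -5/2·x + -133/12·y + 2167/36 = 0 ∩ |CD|² = 2740/9]
   → C = (-4, 19/3)
5. A_x = 2  [line 1/3·x + -5·y + -32/3 = 0 ∩ |AB|² = 185]
6. A_y = -2  [line 1/3·x + -5·y + -32/3 = 0 ∩ |AB|² = 185]
   → A = (2, -2)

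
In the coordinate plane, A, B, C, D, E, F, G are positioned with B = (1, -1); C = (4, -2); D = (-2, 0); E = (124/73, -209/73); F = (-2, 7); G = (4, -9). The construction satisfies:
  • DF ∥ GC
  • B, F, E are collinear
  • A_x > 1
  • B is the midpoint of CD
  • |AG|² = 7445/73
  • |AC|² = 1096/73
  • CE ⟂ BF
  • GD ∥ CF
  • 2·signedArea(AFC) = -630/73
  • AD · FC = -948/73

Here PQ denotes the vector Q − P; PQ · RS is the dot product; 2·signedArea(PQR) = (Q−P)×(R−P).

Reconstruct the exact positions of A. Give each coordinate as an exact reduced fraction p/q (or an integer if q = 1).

1. A_x = 90/73  [AD · FC = -948/73 ∩ 2·signedArea(AFC) = -630/73]
2. A_y = 52/73  [AD · FC = -948/73 ∩ 2·signedArea(AFC) = -630/73]
   → A = (90/73, 52/73)

A = (90/73, 52/73)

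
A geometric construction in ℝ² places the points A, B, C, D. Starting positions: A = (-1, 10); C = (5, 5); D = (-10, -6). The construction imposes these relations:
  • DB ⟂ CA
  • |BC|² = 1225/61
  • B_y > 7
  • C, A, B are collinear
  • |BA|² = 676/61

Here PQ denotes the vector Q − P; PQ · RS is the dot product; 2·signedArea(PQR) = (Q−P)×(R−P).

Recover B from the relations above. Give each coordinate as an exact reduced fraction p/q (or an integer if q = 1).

B = (95/61, 480/61)

1. B_x = 95/61  [C, A, B are collinear ∩ DB ⟂ CA]
2. B_y = 480/61  [C, A, B are collinear ∩ DB ⟂ CA]
   → B = (95/61, 480/61)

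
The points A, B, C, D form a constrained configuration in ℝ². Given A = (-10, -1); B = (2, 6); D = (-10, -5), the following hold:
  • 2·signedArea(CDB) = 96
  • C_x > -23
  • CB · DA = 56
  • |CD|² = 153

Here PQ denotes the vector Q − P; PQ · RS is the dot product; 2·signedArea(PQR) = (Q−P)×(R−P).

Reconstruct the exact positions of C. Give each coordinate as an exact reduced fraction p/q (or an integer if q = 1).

C = (-22, -8)

1. C_x = -22  [2·signedArea(CDB) = 96 ∩ CB · DA = 56]
2. C_y = -8  [2·signedArea(CDB) = 96 ∩ CB · DA = 56]
   → C = (-22, -8)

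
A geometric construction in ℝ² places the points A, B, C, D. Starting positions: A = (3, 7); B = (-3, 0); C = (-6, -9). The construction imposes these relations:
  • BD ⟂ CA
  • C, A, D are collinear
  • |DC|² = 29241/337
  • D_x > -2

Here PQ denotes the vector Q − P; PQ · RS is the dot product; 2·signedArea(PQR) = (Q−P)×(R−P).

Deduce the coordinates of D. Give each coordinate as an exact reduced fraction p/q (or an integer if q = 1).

D = (-483/337, -297/337)

1. D_x = -483/337  [C, A, D are collinear ∩ BD ⟂ CA]
2. D_y = -297/337  [C, A, D are collinear ∩ BD ⟂ CA]
   → D = (-483/337, -297/337)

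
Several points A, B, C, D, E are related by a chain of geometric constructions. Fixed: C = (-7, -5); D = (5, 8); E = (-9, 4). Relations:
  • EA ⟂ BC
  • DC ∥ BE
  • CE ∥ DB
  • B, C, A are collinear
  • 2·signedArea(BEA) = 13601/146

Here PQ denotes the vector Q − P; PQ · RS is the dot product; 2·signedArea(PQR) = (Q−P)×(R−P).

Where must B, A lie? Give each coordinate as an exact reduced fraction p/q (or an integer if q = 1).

1. B_x = 3  [DC ∥ BE ∩ CE ∥ DB]
2. B_y = 17  [DC ∥ BE ∩ CE ∥ DB]
   → B = (3, 17)
3. A_x = -577/146  [B, C, A are collinear ∩ EA ⟂ BC]
4. A_y = 249/146  [B, C, A are collinear ∩ EA ⟂ BC]
   → A = (-577/146, 249/146)

A = (-577/146, 249/146)
B = (3, 17)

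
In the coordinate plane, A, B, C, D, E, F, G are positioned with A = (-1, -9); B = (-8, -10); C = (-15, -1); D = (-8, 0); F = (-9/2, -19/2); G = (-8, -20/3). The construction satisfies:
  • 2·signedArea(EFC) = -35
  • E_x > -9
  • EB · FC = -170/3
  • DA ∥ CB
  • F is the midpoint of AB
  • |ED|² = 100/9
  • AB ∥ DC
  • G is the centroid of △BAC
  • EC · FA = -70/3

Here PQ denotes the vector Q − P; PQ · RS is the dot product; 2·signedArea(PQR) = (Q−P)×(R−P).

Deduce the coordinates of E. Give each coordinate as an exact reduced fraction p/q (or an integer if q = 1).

1. E_x = -8  [2·signedArea(EFC) = -35 ∩ EC · FA = -70/3]
2. E_y = -10/3  [2·signedArea(EFC) = -35 ∩ EC · FA = -70/3]
   → E = (-8, -10/3)

E = (-8, -10/3)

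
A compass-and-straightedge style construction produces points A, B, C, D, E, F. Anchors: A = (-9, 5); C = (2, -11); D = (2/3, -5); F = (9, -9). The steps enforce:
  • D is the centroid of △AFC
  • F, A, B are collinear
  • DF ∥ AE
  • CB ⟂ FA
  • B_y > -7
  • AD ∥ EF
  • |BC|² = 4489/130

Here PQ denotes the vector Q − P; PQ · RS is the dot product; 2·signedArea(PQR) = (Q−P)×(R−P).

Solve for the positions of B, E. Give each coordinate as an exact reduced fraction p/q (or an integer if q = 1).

B = (729/130, -827/130)
E = (-2/3, 1)

1. B_x = 729/130  [F, A, B are collinear ∩ CB ⟂ FA]
2. B_y = -827/130  [F, A, B are collinear ∩ CB ⟂ FA]
   → B = (729/130, -827/130)
3. E_x = -2/3  [AD ∥ EF ∩ DF ∥ AE]
4. E_y = 1  [AD ∥ EF ∩ DF ∥ AE]
   → E = (-2/3, 1)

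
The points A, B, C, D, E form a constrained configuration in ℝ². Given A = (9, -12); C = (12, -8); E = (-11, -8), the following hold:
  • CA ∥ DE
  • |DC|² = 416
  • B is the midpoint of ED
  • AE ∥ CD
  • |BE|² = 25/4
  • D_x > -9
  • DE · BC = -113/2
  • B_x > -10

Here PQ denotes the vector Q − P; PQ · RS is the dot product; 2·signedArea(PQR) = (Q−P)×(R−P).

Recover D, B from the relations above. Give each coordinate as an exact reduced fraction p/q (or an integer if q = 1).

B = (-19/2, -6)
D = (-8, -4)

1. D_x = -8  [CA ∥ DE ∩ AE ∥ CD]
2. D_y = -4  [CA ∥ DE ∩ AE ∥ CD]
   → D = (-8, -4)
3. B_x = -19/2  [B is the midpoint of ED]
4. B_y = -6  [B is the midpoint of ED]
   → B = (-19/2, -6)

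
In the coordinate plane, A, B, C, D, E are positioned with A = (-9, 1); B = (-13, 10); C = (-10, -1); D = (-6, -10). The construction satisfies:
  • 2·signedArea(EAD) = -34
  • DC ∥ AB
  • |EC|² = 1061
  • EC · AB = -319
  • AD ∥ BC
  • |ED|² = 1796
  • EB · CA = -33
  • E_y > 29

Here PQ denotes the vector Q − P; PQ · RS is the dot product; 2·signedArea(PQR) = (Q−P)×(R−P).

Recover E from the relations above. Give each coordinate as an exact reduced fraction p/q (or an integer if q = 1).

E = (-20, 30)

1. E_x = -20  [2·signedArea(EAD) = -34 ∩ EC · AB = -319]
2. E_y = 30  [2·signedArea(EAD) = -34 ∩ EC · AB = -319]
   → E = (-20, 30)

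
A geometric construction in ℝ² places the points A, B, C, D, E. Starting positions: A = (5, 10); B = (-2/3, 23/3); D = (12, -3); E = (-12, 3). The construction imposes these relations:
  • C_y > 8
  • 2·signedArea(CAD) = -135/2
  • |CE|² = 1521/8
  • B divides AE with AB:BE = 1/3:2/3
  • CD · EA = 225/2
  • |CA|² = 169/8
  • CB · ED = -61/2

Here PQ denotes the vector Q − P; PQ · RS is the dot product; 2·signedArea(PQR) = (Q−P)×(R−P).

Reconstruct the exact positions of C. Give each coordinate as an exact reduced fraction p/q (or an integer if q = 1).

1. C_x = 3/4  [CD · EA = 225/2 ∩ 2·signedArea(CAD) = -135/2]
2. C_y = 33/4  [CD · EA = 225/2 ∩ 2·signedArea(CAD) = -135/2]
   → C = (3/4, 33/4)

C = (3/4, 33/4)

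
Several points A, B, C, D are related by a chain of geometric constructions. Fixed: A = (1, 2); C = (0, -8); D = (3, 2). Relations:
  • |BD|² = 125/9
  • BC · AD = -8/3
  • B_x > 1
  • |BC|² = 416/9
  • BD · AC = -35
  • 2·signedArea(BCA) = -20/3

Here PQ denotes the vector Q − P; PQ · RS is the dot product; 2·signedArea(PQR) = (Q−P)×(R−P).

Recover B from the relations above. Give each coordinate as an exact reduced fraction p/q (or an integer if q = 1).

1. B_x = 4/3  [BD · AC = -35 ∩ 2·signedArea(BCA) = -20/3]
2. B_y = -4/3  [BD · AC = -35 ∩ 2·signedArea(BCA) = -20/3]
   → B = (4/3, -4/3)

B = (4/3, -4/3)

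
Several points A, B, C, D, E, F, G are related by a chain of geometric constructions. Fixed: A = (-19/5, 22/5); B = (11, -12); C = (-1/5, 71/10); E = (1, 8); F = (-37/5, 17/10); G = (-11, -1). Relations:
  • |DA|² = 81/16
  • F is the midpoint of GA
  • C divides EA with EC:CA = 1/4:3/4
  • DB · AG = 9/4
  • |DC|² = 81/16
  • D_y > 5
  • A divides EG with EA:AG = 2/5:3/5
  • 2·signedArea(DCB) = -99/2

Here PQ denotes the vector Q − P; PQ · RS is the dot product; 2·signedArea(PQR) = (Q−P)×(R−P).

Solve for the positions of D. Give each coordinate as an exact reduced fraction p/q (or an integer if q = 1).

D = (-2, 23/4)

1. D_x = -2  [2·signedArea(DCB) = -99/2 ∩ DB · AG = 9/4]
2. D_y = 23/4  [2·signedArea(DCB) = -99/2 ∩ DB · AG = 9/4]
   → D = (-2, 23/4)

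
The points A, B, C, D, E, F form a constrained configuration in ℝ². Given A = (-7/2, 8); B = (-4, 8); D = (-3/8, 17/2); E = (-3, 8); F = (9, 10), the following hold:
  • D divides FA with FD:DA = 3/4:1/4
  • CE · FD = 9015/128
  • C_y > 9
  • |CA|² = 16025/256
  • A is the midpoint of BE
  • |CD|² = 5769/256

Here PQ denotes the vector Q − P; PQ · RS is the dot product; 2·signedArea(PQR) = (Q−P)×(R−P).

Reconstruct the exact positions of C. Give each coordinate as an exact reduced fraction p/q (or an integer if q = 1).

C = (69/16, 37/4)

1. C_x = 69/16  [line 75/8·x + 3/2·y + -6951/128 = 0 ∩ |CA|² = 16025/256]
2. C_y = 37/4  [line 75/8·x + 3/2·y + -6951/128 = 0 ∩ |CA|² = 16025/256]
   → C = (69/16, 37/4)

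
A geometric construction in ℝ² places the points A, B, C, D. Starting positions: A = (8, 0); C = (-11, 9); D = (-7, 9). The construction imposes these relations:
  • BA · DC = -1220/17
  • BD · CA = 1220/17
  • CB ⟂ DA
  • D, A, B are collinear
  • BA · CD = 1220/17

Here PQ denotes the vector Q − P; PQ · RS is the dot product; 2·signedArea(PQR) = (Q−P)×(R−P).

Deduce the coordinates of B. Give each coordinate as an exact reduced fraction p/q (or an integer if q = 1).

B = (-169/17, 183/17)

1. B_x = -169/17  [D, A, B are collinear ∩ CB ⟂ DA]
2. B_y = 183/17  [D, A, B are collinear ∩ CB ⟂ DA]
   → B = (-169/17, 183/17)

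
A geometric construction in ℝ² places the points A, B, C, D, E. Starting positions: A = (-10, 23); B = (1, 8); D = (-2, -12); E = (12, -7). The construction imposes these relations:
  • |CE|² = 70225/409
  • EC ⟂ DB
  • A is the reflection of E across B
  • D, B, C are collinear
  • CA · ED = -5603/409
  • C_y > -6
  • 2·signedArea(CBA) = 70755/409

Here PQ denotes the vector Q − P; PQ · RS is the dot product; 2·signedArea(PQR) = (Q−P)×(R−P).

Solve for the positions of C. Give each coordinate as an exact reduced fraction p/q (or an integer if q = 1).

1. C_x = -392/409  [D, B, C are collinear ∩ EC ⟂ DB]
2. C_y = -2068/409  [D, B, C are collinear ∩ EC ⟂ DB]
   → C = (-392/409, -2068/409)

C = (-392/409, -2068/409)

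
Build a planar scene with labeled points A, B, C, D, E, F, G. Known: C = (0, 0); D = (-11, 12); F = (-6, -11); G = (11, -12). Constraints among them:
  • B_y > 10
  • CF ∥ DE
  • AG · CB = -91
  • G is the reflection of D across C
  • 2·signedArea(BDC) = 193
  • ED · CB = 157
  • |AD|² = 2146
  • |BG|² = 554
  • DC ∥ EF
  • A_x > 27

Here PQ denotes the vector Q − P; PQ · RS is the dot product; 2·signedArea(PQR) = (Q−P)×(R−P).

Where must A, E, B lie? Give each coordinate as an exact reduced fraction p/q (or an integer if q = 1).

1. E_x = -17  [DC ∥ EF ∩ CF ∥ DE]
2. E_y = 1  [DC ∥ EF ∩ CF ∥ DE]
   → E = (-17, 1)
3. B_x = 6  [2·signedArea(BDC) = 193 ∩ ED · CB = 157]
4. B_y = 11  [2·signedArea(BDC) = 193 ∩ ED · CB = 157]
   → B = (6, 11)
5. A_x = 28  [line -6·x + -11·y + 25 = 0 ∩ |AD|² = 2146]
6. A_y = -13  [line -6·x + -11·y + 25 = 0 ∩ |AD|² = 2146]
   → A = (28, -13)

A = (28, -13)
B = (6, 11)
E = (-17, 1)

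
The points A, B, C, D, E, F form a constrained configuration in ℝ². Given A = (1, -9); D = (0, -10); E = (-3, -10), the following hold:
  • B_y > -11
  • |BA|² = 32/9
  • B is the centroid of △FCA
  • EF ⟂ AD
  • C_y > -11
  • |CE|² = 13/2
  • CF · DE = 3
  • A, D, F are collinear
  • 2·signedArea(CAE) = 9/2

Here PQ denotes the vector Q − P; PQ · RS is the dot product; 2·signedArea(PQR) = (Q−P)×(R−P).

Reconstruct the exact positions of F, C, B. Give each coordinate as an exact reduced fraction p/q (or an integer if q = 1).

1. F_x = -3/2  [A, D, F are collinear ∩ EF ⟂ AD]
2. F_y = -23/2  [A, D, F are collinear ∩ EF ⟂ AD]
   → F = (-3/2, -23/2)
3. C_x = -1/2  [2·signedArea(CAE) = 9/2 ∩ CF · DE = 3]
4. C_y = -21/2  [2·signedArea(CAE) = 9/2 ∩ CF · DE = 3]
   → C = (-1/2, -21/2)
5. B_x = -1/3  [B is the centroid of △FCA]
6. B_y = -31/3  [B is the centroid of △FCA]
   → B = (-1/3, -31/3)

B = (-1/3, -31/3)
C = (-1/2, -21/2)
F = (-3/2, -23/2)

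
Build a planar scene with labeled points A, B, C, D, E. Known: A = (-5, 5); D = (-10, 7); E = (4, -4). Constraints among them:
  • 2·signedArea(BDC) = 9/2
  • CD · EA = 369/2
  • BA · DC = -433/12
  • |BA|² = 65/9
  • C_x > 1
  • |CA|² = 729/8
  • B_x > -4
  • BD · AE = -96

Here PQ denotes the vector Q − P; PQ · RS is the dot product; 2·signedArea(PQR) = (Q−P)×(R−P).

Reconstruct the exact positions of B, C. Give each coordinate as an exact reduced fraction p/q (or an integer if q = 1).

B = (-11/3, 8/3)
C = (7/4, -7/4)

1. C_x = 7/4  [line 9·x + -9·y + -63/2 = 0 ∩ |CA|² = 729/8]
2. C_y = -7/4  [line 9·x + -9·y + -63/2 = 0 ∩ |CA|² = 729/8]
   → C = (7/4, -7/4)
3. B_x = -11/3  [BD · AE = -96 ∩ 2·signedArea(BDC) = 9/2]
4. B_y = 8/3  [BD · AE = -96 ∩ 2·signedArea(BDC) = 9/2]
   → B = (-11/3, 8/3)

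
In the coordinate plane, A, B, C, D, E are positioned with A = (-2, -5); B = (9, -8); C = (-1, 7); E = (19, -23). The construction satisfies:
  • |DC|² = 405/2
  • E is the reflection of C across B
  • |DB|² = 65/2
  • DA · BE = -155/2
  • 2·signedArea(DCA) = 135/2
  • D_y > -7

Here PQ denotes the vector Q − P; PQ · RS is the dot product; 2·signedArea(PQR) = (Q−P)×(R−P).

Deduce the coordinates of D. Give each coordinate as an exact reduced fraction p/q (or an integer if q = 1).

D = (7/2, -13/2)

1. D_x = 7/2  [DA · BE = -155/2 ∩ 2·signedArea(DCA) = 135/2]
2. D_y = -13/2  [DA · BE = -155/2 ∩ 2·signedArea(DCA) = 135/2]
   → D = (7/2, -13/2)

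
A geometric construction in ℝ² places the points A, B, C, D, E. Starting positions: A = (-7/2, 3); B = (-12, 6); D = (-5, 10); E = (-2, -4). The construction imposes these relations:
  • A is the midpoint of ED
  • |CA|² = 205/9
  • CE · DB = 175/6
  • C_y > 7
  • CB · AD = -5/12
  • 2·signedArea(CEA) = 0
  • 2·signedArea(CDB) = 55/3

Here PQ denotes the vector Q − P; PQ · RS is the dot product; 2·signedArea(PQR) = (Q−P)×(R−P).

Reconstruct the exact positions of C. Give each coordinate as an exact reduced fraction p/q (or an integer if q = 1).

C = (-9/2, 23/3)

1. C_x = -9/2  [2·signedArea(CEA) = 0 ∩ CB · AD = -5/12]
2. C_y = 23/3  [2·signedArea(CEA) = 0 ∩ CB · AD = -5/12]
   → C = (-9/2, 23/3)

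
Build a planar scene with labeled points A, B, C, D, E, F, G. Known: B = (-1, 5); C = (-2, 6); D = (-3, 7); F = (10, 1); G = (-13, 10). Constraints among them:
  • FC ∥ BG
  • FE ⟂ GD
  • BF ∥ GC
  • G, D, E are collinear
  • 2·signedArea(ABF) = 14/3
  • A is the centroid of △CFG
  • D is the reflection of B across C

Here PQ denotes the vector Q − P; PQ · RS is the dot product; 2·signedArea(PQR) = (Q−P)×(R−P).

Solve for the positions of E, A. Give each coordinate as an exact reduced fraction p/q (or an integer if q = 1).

A = (-5/3, 17/3)
E = (1153/109, 319/109)

1. E_x = 1153/109  [G, D, E are collinear ∩ FE ⟂ GD]
2. E_y = 319/109  [G, D, E are collinear ∩ FE ⟂ GD]
   → E = (1153/109, 319/109)
3. A_x = -5/3  [A is the centroid of △CFG]
4. A_y = 17/3  [A is the centroid of △CFG]
   → A = (-5/3, 17/3)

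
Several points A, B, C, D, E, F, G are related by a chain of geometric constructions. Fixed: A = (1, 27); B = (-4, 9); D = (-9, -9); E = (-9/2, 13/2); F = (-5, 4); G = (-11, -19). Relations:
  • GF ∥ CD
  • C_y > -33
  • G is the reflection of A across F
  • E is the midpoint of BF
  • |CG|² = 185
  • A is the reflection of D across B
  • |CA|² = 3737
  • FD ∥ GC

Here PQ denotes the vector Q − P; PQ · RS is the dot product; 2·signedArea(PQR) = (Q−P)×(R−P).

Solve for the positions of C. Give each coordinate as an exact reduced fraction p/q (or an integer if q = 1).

C = (-15, -32)

1. C_x = -15  [GF ∥ CD ∩ FD ∥ GC]
2. C_y = -32  [GF ∥ CD ∩ FD ∥ GC]
   → C = (-15, -32)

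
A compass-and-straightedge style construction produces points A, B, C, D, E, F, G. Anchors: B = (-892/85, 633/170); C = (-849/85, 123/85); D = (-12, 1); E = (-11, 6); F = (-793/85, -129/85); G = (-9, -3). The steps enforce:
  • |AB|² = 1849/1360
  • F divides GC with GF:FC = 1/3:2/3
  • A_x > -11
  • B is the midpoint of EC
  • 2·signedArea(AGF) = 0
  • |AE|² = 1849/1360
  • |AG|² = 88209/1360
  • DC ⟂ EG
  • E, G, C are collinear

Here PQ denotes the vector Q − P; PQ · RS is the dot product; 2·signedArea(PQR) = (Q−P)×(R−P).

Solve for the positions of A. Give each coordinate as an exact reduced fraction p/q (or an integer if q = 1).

A = (-1827/170, 1653/340)

1. A_x = -1827/170  [line -126/85·x + -28/85·y + -1218/85 = 0 ∩ |AE|² = 1849/1360]
2. A_y = 1653/340  [line -126/85·x + -28/85·y + -1218/85 = 0 ∩ |AE|² = 1849/1360]
   → A = (-1827/170, 1653/340)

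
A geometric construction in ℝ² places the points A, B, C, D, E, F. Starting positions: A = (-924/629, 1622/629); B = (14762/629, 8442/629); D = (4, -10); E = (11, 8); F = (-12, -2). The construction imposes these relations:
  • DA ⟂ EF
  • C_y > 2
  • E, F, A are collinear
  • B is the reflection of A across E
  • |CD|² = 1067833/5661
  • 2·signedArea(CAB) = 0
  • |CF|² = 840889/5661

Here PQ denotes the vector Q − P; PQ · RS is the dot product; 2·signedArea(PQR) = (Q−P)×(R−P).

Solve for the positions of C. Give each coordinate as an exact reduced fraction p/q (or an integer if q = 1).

1. C_x = -1553/1887  [line -6820/629·x + 15686/629·y + -1364/17 = 0 ∩ |CF|² = 840889/5661]
2. C_y = 5396/1887  [line -6820/629·x + 15686/629·y + -1364/17 = 0 ∩ |CF|² = 840889/5661]
   → C = (-1553/1887, 5396/1887)

C = (-1553/1887, 5396/1887)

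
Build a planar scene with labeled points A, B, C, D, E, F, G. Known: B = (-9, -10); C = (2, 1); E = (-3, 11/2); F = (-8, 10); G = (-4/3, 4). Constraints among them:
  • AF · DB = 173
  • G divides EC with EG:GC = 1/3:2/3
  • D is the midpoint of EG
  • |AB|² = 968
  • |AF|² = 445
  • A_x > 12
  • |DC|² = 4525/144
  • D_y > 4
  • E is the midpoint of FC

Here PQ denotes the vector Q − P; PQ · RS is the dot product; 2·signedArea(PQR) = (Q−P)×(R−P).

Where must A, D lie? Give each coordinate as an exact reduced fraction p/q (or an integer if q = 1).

A = (13, 12)
D = (-13/6, 19/4)

1. D_x = -13/6  [D is the midpoint of EG]
2. D_y = 19/4  [D is the midpoint of EG]
   → D = (-13/6, 19/4)
3. A_x = 13  [line 41/6·x + 59/4·y + -1595/6 = 0 ∩ |AF|² = 445]
4. A_y = 12  [line 41/6·x + 59/4·y + -1595/6 = 0 ∩ |AF|² = 445]
   → A = (13, 12)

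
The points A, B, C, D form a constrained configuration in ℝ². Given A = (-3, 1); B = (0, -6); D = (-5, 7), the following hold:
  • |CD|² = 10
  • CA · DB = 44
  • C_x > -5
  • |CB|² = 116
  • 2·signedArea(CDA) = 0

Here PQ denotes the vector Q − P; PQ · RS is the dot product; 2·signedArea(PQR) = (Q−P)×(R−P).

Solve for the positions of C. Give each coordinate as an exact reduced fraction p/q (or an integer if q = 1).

1. C_x = -4  [2·signedArea(CDA) = 0 ∩ CA · DB = 44]
2. C_y = 4  [2·signedArea(CDA) = 0 ∩ CA · DB = 44]
   → C = (-4, 4)

C = (-4, 4)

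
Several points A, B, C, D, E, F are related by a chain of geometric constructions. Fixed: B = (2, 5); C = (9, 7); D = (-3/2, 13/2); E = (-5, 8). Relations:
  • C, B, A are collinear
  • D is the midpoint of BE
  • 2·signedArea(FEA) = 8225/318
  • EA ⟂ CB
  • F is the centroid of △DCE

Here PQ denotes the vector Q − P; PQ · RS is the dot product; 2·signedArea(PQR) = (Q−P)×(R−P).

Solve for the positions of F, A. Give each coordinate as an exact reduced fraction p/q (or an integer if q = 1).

1. F_x = 5/6  [F is the centroid of △DCE]
2. F_y = 43/6  [F is the centroid of △DCE]
   → F = (5/6, 43/6)
3. A_x = -195/53  [C, B, A are collinear ∩ EA ⟂ CB]
4. A_y = 179/53  [C, B, A are collinear ∩ EA ⟂ CB]
   → A = (-195/53, 179/53)

A = (-195/53, 179/53)
F = (5/6, 43/6)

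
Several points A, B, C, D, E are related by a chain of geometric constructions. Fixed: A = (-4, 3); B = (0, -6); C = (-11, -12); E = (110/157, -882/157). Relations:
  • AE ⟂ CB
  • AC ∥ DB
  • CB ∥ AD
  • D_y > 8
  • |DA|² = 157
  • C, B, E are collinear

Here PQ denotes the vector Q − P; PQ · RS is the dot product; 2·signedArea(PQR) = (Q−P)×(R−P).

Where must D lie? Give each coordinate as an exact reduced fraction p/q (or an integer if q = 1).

1. D_x = 7  [AC ∥ DB ∩ CB ∥ AD]
2. D_y = 9  [AC ∥ DB ∩ CB ∥ AD]
   → D = (7, 9)

D = (7, 9)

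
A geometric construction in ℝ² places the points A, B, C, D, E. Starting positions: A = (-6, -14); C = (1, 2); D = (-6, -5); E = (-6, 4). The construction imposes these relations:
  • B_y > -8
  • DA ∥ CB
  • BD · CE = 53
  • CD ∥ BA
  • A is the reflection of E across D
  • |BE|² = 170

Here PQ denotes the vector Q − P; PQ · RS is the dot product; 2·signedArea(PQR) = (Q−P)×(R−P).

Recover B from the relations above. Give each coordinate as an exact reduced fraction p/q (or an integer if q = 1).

1. B_x = 1  [CD ∥ BA ∩ DA ∥ CB]
2. B_y = -7  [CD ∥ BA ∩ DA ∥ CB]
   → B = (1, -7)

B = (1, -7)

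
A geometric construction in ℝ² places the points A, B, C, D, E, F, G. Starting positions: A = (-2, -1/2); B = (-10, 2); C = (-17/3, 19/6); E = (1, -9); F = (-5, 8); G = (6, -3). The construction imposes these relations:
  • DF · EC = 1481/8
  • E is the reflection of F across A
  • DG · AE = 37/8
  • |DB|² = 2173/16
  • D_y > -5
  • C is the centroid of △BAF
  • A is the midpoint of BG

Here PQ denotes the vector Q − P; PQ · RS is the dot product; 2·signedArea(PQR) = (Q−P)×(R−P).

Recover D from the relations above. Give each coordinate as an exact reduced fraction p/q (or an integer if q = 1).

1. D_x = -1/2  [DF · EC = 1481/8 ∩ DG · AE = 37/8]
2. D_y = -19/4  [DF · EC = 1481/8 ∩ DG · AE = 37/8]
   → D = (-1/2, -19/4)

D = (-1/2, -19/4)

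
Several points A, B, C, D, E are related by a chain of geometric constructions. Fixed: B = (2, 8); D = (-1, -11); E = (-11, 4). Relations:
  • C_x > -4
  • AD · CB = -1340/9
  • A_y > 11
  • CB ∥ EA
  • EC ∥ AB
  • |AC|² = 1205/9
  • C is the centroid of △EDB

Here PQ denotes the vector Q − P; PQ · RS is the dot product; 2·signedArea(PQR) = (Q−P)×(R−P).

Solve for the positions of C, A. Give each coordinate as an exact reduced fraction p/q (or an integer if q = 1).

1. C_x = -10/3  [C is the centroid of △EDB]
2. C_y = 1/3  [C is the centroid of △EDB]
   → C = (-10/3, 1/3)
3. A_x = -17/3  [EC ∥ AB ∩ CB ∥ EA]
4. A_y = 35/3  [EC ∥ AB ∩ CB ∥ EA]
   → A = (-17/3, 35/3)

A = (-17/3, 35/3)
C = (-10/3, 1/3)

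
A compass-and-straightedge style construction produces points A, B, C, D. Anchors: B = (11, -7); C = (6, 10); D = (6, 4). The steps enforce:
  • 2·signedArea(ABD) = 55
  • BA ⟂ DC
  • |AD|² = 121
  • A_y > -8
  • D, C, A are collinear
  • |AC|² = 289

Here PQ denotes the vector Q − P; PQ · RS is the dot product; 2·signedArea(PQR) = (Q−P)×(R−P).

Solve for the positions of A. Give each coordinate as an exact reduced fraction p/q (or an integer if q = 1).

A = (6, -7)

1. A_x = 6  [D, C, A are collinear ∩ BA ⟂ DC]
2. A_y = -7  [D, C, A are collinear ∩ BA ⟂ DC]
   → A = (6, -7)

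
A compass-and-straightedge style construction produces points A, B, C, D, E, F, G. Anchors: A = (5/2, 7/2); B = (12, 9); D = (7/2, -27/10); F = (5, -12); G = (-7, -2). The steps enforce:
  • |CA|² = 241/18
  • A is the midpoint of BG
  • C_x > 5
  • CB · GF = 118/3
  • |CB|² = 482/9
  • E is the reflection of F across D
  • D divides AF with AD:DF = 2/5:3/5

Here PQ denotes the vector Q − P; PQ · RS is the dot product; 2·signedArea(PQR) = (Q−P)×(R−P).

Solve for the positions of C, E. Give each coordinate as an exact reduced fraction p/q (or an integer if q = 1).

C = (17/3, 16/3)
E = (2, 33/5)

1. C_x = 17/3  [line -12·x + 10·y + 44/3 = 0 ∩ |CA|² = 241/18]
2. C_y = 16/3  [line -12·x + 10·y + 44/3 = 0 ∩ |CA|² = 241/18]
   → C = (17/3, 16/3)
3. E_x = 2  [E is the reflection of F across D]
4. E_y = 33/5  [E is the reflection of F across D]
   → E = (2, 33/5)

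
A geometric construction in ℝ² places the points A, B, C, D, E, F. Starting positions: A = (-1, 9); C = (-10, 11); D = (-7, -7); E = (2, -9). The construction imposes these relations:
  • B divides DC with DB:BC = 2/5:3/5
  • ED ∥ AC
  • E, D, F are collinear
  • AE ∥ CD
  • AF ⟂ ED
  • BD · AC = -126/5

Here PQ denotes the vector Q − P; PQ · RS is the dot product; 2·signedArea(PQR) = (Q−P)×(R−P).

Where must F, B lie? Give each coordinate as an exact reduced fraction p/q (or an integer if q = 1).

B = (-41/5, 1/5)
F = (-397/85, -639/85)

1. F_x = -397/85  [E, D, F are collinear ∩ AF ⟂ ED]
2. F_y = -639/85  [E, D, F are collinear ∩ AF ⟂ ED]
   → F = (-397/85, -639/85)
3. B_x = -41/5  [B divides DC with DB:BC = 2/5:3/5]
4. B_y = 1/5  [B divides DC with DB:BC = 2/5:3/5]
   → B = (-41/5, 1/5)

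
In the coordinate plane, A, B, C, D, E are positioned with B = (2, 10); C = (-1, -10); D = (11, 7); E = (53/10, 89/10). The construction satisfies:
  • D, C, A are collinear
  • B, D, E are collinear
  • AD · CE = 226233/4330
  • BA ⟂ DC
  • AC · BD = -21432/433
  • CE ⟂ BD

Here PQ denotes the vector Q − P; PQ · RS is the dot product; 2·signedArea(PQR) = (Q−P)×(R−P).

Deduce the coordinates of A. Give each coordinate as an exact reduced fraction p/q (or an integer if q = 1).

A = (4079/433, 2062/433)

1. A_x = 4079/433  [D, C, A are collinear ∩ BA ⟂ DC]
2. A_y = 2062/433  [D, C, A are collinear ∩ BA ⟂ DC]
   → A = (4079/433, 2062/433)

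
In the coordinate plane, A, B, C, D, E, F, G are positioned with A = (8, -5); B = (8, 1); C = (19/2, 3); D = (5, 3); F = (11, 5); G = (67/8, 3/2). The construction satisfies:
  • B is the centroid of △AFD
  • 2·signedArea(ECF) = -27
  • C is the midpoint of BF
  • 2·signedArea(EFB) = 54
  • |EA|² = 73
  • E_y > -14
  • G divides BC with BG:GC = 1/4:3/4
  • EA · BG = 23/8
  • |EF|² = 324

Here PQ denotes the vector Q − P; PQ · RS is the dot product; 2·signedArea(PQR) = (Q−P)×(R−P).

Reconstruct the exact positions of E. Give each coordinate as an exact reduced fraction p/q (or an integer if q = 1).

E = (11, -13)

1. E_x = 11  [2·signedArea(ECF) = -27 ∩ EA · BG = 23/8]
2. E_y = -13  [2·signedArea(ECF) = -27 ∩ EA · BG = 23/8]
   → E = (11, -13)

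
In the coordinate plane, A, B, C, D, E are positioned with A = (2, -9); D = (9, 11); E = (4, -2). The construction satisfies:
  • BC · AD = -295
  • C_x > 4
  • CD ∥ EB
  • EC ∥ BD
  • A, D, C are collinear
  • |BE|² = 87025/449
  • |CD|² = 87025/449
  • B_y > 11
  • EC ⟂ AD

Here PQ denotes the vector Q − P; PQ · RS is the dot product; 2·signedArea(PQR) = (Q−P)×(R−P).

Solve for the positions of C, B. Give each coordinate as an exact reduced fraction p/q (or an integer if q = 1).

1. C_x = 1976/449  [A, D, C are collinear ∩ EC ⟂ AD]
2. C_y = -961/449  [A, D, C are collinear ∩ EC ⟂ AD]
   → C = (1976/449, -961/449)
3. B_x = 3861/449  [EC ∥ BD ∩ CD ∥ EB]
4. B_y = 5002/449  [EC ∥ BD ∩ CD ∥ EB]
   → B = (3861/449, 5002/449)

B = (3861/449, 5002/449)
C = (1976/449, -961/449)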